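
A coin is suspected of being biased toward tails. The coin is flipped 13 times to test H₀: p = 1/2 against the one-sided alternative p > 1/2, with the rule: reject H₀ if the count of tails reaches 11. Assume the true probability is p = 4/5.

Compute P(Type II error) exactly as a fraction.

A Type II error is failing to reject when Ha holds: with p = 4/5, β = P(Y ≤ 10).
Equivalently, β = 1 − P(Y ≥ 11) = 608334741/1220703125.

608334741/1220703125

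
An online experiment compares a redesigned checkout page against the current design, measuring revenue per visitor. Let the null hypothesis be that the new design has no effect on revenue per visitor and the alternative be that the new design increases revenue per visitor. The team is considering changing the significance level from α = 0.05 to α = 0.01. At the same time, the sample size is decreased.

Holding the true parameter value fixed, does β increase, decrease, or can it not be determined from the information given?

It increases.

Tightening α shrinks the rejection region. When Ha holds, fewer sample outcomes clear the stricter threshold, so more fall in the acceptance region. With less data the test statistic is noisier; under Ha, more outcomes land inside the acceptance region. Both changes push β in the same direction.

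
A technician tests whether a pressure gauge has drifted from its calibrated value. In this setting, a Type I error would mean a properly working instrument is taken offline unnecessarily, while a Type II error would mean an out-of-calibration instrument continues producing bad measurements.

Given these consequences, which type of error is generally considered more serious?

The Type II consequence (an out-of-calibration instrument continues producing bad measurements) is more severe than the Type I consequence (a properly working instrument is taken offline unnecessarily).

Type II error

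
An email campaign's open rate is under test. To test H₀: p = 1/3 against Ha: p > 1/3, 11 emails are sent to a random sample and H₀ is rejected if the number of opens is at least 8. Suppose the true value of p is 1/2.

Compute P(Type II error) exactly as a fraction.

Under the alternative p = 1/2, Y ~ Binomial(11, 1/2); β is the probability the test does not reject, P(Y < 8).
Adding the binomial probabilities P(Y=0)+…+P(Y=7) at p = 1/2 gives 227/256.

227/256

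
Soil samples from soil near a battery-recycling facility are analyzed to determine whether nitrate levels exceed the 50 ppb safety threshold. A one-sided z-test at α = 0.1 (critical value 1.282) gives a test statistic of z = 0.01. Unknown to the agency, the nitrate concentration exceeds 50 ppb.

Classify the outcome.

Type II error

The conventional null hypothesis is that the nitrate concentration is at or below 50 ppb (safe).
Since z = 0.01 ≤ z* = 1.282, H₀ is not rejected.
H₀ is false (actually the nitrate concentration exceeds 50 ppb).
Failing to reject a false H₀ is a Type II error.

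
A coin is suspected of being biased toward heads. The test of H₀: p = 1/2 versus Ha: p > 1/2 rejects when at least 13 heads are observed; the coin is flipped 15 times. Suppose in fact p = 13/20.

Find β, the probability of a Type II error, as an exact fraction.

A Type II error is failing to reject when Ha holds: with p = 13/20, β = P(X ≤ 12).
Adding the binomial probabilities P(X=0)+…+P(X=12) at p = 13/20 gives 30745097163070342213/32768000000000000000.

30745097163070342213/32768000000000000000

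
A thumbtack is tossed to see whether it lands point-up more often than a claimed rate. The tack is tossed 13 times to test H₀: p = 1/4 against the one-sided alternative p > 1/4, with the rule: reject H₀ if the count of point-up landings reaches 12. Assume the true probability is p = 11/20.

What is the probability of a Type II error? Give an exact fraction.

636861571623279/640000000000000

β = P(fail to reject H₀ | Ha true) = P(S ≤ 11 | p = 11/20), S ~ Binomial(13, 11/20).
Adding the binomial probabilities P(S=0)+…+P(S=11) at p = 11/20 gives 636861571623279/640000000000000.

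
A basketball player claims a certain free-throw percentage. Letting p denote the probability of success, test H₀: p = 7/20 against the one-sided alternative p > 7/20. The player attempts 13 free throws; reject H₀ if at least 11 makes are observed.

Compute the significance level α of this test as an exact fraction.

Under H₀, X ~ Binomial(13, 7/20), and α = P(X ≥ 11).
Adding the binomial terms for j = 11 through 13 with p = 7/20 yields 14250593836801/40960000000000000.

14250593836801/40960000000000000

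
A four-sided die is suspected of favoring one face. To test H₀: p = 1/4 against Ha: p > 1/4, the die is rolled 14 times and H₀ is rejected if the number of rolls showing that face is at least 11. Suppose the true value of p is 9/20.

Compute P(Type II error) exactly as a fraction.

809836111480091663/819200000000000000

Under the alternative p = 9/20, S ~ Binomial(14, 9/20); β is the probability the test does not reject, P(S < 11).
Summing C(14,j)·(9/20)^j·(11/20)^{14-j} for j = 0..10 gives 809836111480091663/819200000000000000.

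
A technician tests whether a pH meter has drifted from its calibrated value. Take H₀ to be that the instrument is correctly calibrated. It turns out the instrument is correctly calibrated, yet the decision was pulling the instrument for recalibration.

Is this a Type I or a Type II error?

'Pulling the instrument for recalibration' corresponds to rejecting H₀.
H₀ was rejected but H₀ is true — a Type I error (false positive).

Type I error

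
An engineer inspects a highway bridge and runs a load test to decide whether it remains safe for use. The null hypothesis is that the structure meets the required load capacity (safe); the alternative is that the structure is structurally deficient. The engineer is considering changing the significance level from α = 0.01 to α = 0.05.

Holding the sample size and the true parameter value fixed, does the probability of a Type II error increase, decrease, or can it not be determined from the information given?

It decreases.

A larger α widens the rejection region, so when the alternative is true more outcomes lead to rejection — failing to reject becomes less likely.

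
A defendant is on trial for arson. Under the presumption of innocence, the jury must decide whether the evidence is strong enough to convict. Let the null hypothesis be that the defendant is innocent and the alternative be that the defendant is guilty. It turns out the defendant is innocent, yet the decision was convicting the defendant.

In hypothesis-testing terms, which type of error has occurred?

'Convicting the defendant' corresponds to rejecting H₀.
H₀ was rejected but H₀ is true — a Type I error (false positive).

Type I error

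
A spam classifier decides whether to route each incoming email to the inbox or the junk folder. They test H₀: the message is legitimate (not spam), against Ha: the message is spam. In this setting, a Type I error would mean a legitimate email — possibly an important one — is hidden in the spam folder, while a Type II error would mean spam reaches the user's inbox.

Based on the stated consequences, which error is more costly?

Type I error

The Type I consequence (a legitimate email — possibly an important one — is hidden in the spam folder) is more severe than the Type II consequence (spam reaches the user's inbox).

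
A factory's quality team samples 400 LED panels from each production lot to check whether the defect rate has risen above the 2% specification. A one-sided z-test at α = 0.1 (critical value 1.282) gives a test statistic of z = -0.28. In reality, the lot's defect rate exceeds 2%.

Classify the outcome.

The conventional null hypothesis is that the lot's defect rate is 2% (within specification).
Since z = -0.28 ≤ z* = 1.282, H₀ is not rejected.
H₀ is false (actually the lot's defect rate exceeds 2%).
Failing to reject a false H₀ is a Type II error.

Type II error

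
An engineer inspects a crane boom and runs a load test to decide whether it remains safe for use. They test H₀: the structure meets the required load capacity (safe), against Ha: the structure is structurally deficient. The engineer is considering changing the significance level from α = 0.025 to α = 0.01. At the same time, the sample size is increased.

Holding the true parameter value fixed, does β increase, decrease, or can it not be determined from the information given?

The first change alone would make β increase; the second alone would make β decrease. Which effect dominates depends on the magnitudes, which are not given.

Cannot be determined from the information given.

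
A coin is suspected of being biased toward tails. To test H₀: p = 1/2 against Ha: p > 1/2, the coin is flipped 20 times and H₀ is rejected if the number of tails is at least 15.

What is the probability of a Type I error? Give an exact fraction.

5425/262144

The Type I error probability is α = P(Y ≥ 15) computed under H₀, where Y ~ Binomial(20, 1/2).
Summing the upper tail: (15504 + 4845 + 1140 + 190 + 20 + 1) / 2^20 = 21700/1048576 = 5425/262144.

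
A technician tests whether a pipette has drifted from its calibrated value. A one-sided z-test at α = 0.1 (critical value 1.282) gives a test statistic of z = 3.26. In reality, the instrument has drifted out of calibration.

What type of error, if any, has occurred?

Neither — the decision is correct.

The conventional null hypothesis is that the instrument is correctly calibrated.
Since z = 3.26 > z* = 1.282, H₀ is rejected.
H₀ is false (actually the instrument has drifted out of calibration).
The decision matches the true state — no error.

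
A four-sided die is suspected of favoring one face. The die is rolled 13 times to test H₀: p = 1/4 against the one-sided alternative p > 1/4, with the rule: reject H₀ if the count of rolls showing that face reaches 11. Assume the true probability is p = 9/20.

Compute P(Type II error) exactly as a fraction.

β = P(fail to reject H₀ | Ha true) = P(K ≤ 10 | p = 9/20), K ~ Binomial(13, 9/20).
Equivalently, β = 1 − P(K ≥ 11) = 40790448134932573/40960000000000000.

40790448134932573/40960000000000000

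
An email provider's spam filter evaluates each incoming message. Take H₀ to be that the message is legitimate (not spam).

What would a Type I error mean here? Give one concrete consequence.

A Type I error would mean concluding that the message is spam when in fact the message is legitimate (not spam). Consequence: a legitimate email — possibly an important one — is hidden in the spam folder.

A Type I error is rejecting H₀ when H₀ is true.
Here that means sending the message to the spam folder when actually the message is legitimate (not spam).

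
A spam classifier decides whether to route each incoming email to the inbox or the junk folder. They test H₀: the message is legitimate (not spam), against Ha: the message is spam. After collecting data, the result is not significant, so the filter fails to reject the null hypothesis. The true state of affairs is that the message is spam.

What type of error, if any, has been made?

Type II error

H₀ was not rejected, but H₀ is actually false.
Failing to reject a false null hypothesis is a Type II error (false negative).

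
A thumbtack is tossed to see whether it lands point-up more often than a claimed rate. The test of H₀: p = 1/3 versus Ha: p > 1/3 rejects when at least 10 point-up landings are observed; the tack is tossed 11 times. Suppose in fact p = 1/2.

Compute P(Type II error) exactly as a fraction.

Under the alternative p = 1/2, Y ~ Binomial(11, 1/2); β is the probability the test does not reject, P(Y < 10).
Adding the binomial probabilities P(Y=0)+…+P(Y=9) at p = 1/2 gives 509/512.

509/512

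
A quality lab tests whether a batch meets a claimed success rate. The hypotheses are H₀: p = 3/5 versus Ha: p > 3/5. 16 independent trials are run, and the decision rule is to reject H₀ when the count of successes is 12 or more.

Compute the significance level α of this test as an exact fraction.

α = P(reject H₀ | H₀ true) = P(Y ≥ 12 | p = 3/5), with Y ~ Binomial(16, 3/5).
Summing C(16,j)(3/5)^j(2/5)^{16−j} for j = 12,…,16 gives 1016646633/6103515625.

1016646633/6103515625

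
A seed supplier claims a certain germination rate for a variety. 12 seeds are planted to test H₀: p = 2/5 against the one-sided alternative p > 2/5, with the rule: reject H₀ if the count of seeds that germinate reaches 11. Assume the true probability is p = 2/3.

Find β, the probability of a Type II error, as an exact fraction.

A Type II error is failing to reject when Ha holds: with p = 2/3, β = P(Y ≤ 10).
Adding the binomial probabilities P(Y=0)+…+P(Y=10) at p = 2/3 gives 502769/531441.

502769/531441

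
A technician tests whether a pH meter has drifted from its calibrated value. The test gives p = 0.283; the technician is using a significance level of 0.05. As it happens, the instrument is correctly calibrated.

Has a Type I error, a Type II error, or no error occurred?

The conventional null hypothesis is that the instrument is correctly calibrated.
Since p = 0.283 ≥ α = 0.05, H₀ is not rejected.
H₀ is true (actually the instrument is correctly calibrated).
The decision matches the true state — no error.

Neither — the decision is correct.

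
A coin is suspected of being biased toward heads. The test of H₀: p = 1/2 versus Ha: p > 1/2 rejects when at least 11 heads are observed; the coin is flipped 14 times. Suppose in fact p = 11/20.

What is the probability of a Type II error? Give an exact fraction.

767413934602409223/819200000000000000

A Type II error is failing to reject when Ha holds: with p = 11/20, β = P(K ≤ 10).
Equivalently, β = 1 − P(K ≥ 11) = 767413934602409223/819200000000000000.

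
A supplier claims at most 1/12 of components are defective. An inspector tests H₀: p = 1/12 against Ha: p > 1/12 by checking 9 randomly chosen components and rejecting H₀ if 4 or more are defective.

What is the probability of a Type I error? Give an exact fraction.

α = P(reject H₀ | H₀ true) = P(X ≥ 4 | p = 1/12), X ~ Binomial(9, 1/12).
Via the complement, α = 1 − Σ_{j=0}^{3} C(9,j)(1/12)^j(11/12)^{9-j} = 5563363/1289945088.

5563363/1289945088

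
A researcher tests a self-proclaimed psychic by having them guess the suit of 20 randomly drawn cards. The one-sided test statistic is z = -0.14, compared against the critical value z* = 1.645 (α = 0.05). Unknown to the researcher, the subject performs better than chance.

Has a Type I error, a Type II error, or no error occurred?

The conventional null hypothesis is that the subject is guessing at random (p = 1/4).
Since z = -0.14 ≤ z* = 1.645, H₀ is not rejected.
H₀ is false (actually the subject performs better than chance).
Failing to reject a false H₀ is a Type II error.

Type II error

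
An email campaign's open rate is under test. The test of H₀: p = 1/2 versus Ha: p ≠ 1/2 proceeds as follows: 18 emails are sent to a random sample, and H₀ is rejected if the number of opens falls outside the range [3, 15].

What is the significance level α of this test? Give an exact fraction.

Under H₀, S ~ Binomial(18, 1/2); α is the probability of landing in either tail, P(S ≤ 2) + P(S ≥ 16).
By symmetry, α = 2·P(S ≤ 2) = 2·(1 + 18 + 153)/262144 = 344/262144 = 43/32768.

43/32768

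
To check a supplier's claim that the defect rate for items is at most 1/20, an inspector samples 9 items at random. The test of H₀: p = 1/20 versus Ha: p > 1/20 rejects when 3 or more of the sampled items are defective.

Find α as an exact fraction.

α = P(reject H₀ | H₀ true) = P(K ≥ 3 | p = 1/20), K ~ Binomial(9, 1/20).
Via the complement, α = 1 − Σ_{j=0}^{2} C(9,j)(1/20)^j(19/20)^{9-j} = 535106531/64000000000.

535106531/64000000000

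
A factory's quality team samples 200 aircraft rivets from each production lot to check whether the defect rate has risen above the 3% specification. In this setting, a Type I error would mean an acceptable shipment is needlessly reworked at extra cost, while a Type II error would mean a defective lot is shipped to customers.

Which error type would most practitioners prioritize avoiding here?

The Type II consequence (a defective lot is shipped to customers) is more severe than the Type I consequence (an acceptable shipment is needlessly reworked at extra cost).

Type II error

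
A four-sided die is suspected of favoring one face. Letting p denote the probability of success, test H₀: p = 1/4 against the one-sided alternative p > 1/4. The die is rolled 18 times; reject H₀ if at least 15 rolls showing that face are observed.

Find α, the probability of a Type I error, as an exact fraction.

The Type I error probability is α = P(K ≥ 15) computed under H₀, where K ~ Binomial(18, 1/4).
P(K ≥ 15) = Σ_{j=15}^{18} C(18,j)·(1/4)^j·(3/4)^{18-j} = 2933/8589934592.

2933/8589934592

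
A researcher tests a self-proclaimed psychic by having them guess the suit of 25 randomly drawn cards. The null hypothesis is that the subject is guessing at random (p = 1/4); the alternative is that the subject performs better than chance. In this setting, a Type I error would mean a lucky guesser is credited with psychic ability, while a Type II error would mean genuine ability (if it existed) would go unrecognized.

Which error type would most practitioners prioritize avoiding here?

The Type I consequence (a lucky guesser is credited with psychic ability) is more severe than the Type II consequence (genuine ability (if it existed) would go unrecognized).

Type I error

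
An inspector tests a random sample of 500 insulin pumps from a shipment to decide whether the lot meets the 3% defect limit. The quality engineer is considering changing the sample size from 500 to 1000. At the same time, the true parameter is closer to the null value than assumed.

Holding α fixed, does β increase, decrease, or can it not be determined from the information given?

Cannot be determined from the information given.

The first change alone would make β decrease; the second alone would make β increase. Which effect dominates depends on the magnitudes, which are not given.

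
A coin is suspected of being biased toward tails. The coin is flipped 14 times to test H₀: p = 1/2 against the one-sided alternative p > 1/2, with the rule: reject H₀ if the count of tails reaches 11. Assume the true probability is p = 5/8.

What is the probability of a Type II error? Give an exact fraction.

1830419739927/2199023255552

A Type II error is failing to reject when Ha holds: with p = 5/8, β = P(X ≤ 10).
Equivalently, β = 1 − P(X ≥ 11) = 1830419739927/2199023255552.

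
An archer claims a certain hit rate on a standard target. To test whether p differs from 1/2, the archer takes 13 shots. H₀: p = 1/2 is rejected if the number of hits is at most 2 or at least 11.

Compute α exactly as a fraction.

23/1024

Under H₀, Y ~ Binomial(13, 1/2); α is the probability of landing in either tail, P(Y ≤ 2) + P(Y ≥ 11).
Each tail has probability (1 + 13 + 78)/8192; doubling gives α = 184/8192 = 23/1024.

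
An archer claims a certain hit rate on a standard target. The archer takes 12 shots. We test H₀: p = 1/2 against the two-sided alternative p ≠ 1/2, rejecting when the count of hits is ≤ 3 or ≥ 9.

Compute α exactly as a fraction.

299/2048

Under H₀, S ~ Binomial(12, 1/2); α is the probability of landing in either tail, P(S ≤ 3) + P(S ≥ 9).
Each tail has probability (1 + 12 + 66 + 220)/4096; doubling gives α = 598/4096 = 299/2048.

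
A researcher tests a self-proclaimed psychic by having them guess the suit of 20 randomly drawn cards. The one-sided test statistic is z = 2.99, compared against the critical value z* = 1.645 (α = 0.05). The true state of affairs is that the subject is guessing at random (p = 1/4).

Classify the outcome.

The conventional null hypothesis is that the subject is guessing at random (p = 1/4).
Since z = 2.99 > z* = 1.645, H₀ is rejected.
H₀ is true (actually the subject is guessing at random (p = 1/4)).
Rejecting a true H₀ is a Type I error.

Type I error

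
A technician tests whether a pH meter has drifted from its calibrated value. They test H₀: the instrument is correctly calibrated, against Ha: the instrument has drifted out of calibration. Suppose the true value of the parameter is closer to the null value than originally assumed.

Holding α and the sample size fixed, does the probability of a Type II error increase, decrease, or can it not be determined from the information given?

It increases.

A smaller departure from H₀ means the test statistic under Ha is distributed closer to where it would be under H₀; rejection becomes less likely.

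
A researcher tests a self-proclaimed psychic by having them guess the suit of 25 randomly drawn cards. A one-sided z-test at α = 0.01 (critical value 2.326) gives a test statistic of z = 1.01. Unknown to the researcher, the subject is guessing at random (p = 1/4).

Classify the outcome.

The conventional null hypothesis is that the subject is guessing at random (p = 1/4).
Since z = 1.01 ≤ z* = 2.326, H₀ is not rejected.
H₀ is true (actually the subject is guessing at random (p = 1/4)).
The decision matches the true state — no error.

No error — this is a correct decision.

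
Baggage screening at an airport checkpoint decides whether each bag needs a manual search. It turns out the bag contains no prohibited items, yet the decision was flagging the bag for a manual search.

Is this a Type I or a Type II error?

Type I error

The null hypothesis here is that the bag contains no prohibited items.
'Flagging the bag for a manual search' corresponds to rejecting H₀.
H₀ was rejected but H₀ is true — a Type I error (false positive).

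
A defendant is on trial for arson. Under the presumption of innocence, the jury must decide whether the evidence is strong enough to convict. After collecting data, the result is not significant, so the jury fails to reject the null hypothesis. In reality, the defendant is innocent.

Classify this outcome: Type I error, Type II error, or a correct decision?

The conventional null hypothesis here is that the defendant is innocent.
The test retained a true H₀ — the decision matches the true state.

Neither — the decision is correct.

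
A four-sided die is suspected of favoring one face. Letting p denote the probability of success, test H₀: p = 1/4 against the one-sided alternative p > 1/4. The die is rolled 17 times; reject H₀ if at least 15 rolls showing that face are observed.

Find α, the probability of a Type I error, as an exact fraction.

319/4294967296

Under H₀, X ~ Binomial(17, 1/4), and α = P(X ≥ 15).
P(X ≥ 15) = Σ_{j=15}^{17} C(17,j)·(1/4)^j·(3/4)^{17-j} = 319/4294967296.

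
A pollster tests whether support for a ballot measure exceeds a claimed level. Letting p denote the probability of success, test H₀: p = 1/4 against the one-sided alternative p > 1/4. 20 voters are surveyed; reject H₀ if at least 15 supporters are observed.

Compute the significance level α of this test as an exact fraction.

1048117/274877906944

Under H₀, S ~ Binomial(20, 1/4), and α = P(S ≥ 15).
Summing C(20,j)(1/4)^j(3/4)^{20−j} for j = 15,…,20 gives 1048117/274877906944.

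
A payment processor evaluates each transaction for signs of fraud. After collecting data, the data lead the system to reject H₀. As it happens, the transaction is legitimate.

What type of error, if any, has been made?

The conventional null hypothesis here is that the transaction is legitimate.
H₀ was rejected, but H₀ is actually true.
Rejecting a true null hypothesis is a Type I error (false positive).

Type I error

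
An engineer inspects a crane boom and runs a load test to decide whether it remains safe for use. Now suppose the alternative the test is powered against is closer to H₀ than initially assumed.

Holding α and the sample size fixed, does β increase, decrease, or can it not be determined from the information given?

It increases.

When the true parameter is near the null value, the test has a harder time distinguishing Ha from H₀.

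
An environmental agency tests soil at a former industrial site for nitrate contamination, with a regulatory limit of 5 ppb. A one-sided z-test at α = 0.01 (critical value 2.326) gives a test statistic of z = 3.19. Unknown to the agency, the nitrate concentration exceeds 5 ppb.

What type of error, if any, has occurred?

The conventional null hypothesis is that the nitrate concentration is at or below 5 ppb (safe).
Since z = 3.19 > z* = 2.326, H₀ is rejected.
H₀ is false (actually the nitrate concentration exceeds 5 ppb).
The decision matches the true state — no error.

Neither — the decision is correct.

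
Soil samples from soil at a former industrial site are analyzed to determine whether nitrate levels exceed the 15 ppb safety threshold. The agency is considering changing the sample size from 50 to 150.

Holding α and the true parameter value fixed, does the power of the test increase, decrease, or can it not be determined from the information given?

It increases.

A larger sample reduces the standard error, pulling the sampling distribution under Ha further from the non-rejection region.
Since power = 1 − β and β decreases, power increases.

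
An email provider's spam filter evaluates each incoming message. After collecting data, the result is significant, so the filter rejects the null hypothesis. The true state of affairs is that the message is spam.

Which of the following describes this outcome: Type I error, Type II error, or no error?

Neither — the decision is correct.

The conventional null hypothesis here is that the message is legitimate (not spam).
The test rejected a false H₀ — the decision matches the true state.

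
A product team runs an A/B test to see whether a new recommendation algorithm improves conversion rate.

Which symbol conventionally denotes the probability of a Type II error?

P(Type II error) = P(fail to reject H₀ | H₀ false) = β.

β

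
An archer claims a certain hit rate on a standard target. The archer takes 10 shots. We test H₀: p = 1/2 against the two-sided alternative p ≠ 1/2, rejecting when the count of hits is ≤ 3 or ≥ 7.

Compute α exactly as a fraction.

11/32

Under H₀, S ~ Binomial(10, 1/2); α is the probability of landing in either tail, P(S ≤ 3) + P(S ≥ 7).
The two tails are symmetric, so α = 2·(1 + 10 + 45 + 120)/2^10 = 352/1024 = 11/32.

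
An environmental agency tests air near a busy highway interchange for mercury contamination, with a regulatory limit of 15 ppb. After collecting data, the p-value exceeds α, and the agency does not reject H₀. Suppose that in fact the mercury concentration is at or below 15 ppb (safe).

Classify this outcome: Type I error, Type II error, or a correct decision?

No error — this is a correct decision.

The conventional null hypothesis here is that the mercury concentration is at or below 15 ppb (safe).
The test retained a true H₀ — the decision matches the true state.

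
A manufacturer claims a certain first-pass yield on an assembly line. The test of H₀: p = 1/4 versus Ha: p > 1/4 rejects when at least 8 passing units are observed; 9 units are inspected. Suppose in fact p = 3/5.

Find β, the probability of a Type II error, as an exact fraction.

Under the alternative p = 3/5, K ~ Binomial(9, 3/5); β is the probability the test does not reject, P(K < 8).
Equivalently, β = 1 − P(K ≥ 8) = 1815344/1953125.

1815344/1953125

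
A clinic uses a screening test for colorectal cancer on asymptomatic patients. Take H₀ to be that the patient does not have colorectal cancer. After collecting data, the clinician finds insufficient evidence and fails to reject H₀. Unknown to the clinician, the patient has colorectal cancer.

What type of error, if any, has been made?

Type II error

H₀ was not rejected, but H₀ is actually false.
Failing to reject a false null hypothesis is a Type II error (false negative).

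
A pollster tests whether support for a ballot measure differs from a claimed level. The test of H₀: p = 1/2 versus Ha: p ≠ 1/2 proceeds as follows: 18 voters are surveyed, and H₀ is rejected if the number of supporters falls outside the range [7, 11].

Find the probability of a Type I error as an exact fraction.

α = P(Y ≤ 6 or Y ≥ 12 | p = 1/2), Y ~ Binomial(18, 1/2).
By symmetry, α = 2·P(Y ≤ 6) = 2·(1 + 18 + 153 + 816 + 3060 + 8568 + 18564)/262144 = 62360/262144 = 7795/32768.

7795/32768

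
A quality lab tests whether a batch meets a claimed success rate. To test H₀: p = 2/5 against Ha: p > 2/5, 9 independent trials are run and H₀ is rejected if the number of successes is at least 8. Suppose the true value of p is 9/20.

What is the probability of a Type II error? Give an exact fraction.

126837738533/128000000000

A Type II error is failing to reject when Ha holds: with p = 9/20, β = P(K ≤ 7).
Summing C(9,j)·(9/20)^j·(11/20)^{9-j} for j = 0..7 gives 126837738533/128000000000.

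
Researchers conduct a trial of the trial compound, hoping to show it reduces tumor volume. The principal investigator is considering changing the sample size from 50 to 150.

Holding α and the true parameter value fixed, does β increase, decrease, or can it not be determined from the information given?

It decreases.

Increasing n separates the H₀ and Ha sampling distributions, so under Ha fewer outcomes land in the acceptance region.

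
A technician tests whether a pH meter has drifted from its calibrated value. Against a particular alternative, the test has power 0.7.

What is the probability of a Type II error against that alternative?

Power = 1 − β, so β = 1 − 0.7 = 0.3.

0.3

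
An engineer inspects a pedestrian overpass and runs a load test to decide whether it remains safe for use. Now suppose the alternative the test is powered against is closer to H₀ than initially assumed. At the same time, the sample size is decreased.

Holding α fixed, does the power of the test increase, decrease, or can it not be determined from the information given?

It decreases.

A smaller true effect puts the Ha sampling distribution closer to H₀, so more of it falls in the non-rejection region. With less data the test statistic is noisier; under Ha, more outcomes land inside the acceptance region. Both changes push β in the same direction.
Since power = 1 − β and β increases, power decreases.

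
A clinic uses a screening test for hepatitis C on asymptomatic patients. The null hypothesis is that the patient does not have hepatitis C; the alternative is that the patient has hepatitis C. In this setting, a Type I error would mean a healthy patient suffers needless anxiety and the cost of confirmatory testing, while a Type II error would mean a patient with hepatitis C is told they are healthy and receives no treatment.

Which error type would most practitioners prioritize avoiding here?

Type II error

The Type II consequence (a patient with hepatitis C is told they are healthy and receives no treatment) is more severe than the Type I consequence (a healthy patient suffers needless anxiety and the cost of confirmatory testing).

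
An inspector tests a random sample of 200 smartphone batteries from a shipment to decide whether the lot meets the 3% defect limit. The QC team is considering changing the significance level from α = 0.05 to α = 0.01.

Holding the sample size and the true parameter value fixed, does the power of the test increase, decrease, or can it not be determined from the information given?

Tightening α shrinks the rejection region. When Ha holds, fewer sample outcomes clear the stricter threshold, so more fall in the acceptance region.
Since power = 1 − β and β increases, power decreases.

It decreases.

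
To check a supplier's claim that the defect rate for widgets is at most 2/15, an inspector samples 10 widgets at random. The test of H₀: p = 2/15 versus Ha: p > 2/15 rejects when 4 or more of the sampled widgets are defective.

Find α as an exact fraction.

The significance level is the probability, assuming p = 2/15, of seeing 4 or more defectives in 10 draws.
Via the complement, α = 1 − Σ_{j=0}^{3} C(10,j)(2/15)^j(13/15)^{10-j} = 6543935072/192216796875.

6543935072/192216796875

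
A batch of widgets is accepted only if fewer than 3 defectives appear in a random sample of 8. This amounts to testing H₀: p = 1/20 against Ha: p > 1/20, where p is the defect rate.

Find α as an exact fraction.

α = P(reject H₀ | H₀ true) = P(Y ≥ 3 | p = 1/20), Y ~ Binomial(8, 1/20).
α = 1 − P(Y ≤ 2) = 1 − 25451821621/25600000000 = 148178379/25600000000.

148178379/25600000000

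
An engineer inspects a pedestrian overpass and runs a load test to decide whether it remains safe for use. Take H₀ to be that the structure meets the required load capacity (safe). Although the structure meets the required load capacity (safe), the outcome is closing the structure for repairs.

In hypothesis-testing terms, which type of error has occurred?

Type I error

'Closing the structure for repairs' corresponds to rejecting H₀.
H₀ was rejected but H₀ is true — a Type I error (false positive).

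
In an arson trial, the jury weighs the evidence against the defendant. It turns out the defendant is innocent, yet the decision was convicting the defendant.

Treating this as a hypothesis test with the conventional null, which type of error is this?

Type I error

The null hypothesis here is that the defendant is innocent.
'Convicting the defendant' corresponds to rejecting H₀.
H₀ was rejected but H₀ is true — a Type I error (false positive).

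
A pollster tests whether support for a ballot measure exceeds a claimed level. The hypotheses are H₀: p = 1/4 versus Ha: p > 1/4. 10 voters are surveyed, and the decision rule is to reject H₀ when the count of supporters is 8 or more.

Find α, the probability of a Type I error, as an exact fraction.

109/262144

α = P(reject H₀ | H₀ true) = P(X ≥ 8 | p = 1/4), with X ~ Binomial(10, 1/4).
P(X ≥ 8) = Σ_{j=8}^{10} C(10,j)·(1/4)^j·(3/4)^{10-j} = 109/262144.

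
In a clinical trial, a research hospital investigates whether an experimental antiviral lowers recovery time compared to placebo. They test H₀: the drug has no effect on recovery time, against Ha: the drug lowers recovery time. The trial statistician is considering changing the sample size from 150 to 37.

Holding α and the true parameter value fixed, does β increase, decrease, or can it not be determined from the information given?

Reducing n widens both sampling distributions, so the test has less ability to distinguish Ha from H₀.

It increases.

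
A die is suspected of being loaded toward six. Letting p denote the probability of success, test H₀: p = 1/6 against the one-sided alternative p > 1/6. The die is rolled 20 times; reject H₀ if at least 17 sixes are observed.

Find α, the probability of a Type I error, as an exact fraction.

α = P(reject H₀ | H₀ true) = P(Y ≥ 17 | p = 1/6), with Y ~ Binomial(20, 1/6).
Adding the binomial terms for j = 17 through 20 with p = 1/6 yields 49117/1218719480020992.

49117/1218719480020992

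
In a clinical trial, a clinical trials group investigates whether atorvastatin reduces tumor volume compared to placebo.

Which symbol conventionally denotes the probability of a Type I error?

P(Type I error) = P(reject H₀ | H₀ true) = α, the significance level.

α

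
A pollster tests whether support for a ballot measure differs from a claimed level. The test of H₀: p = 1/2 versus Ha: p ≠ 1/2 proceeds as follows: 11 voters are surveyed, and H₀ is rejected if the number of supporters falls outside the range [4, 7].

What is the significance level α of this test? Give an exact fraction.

29/128

Under H₀, K ~ Binomial(11, 1/2); α is the probability of landing in either tail, P(K ≤ 3) + P(K ≥ 8).
By symmetry, α = 2·P(K ≤ 3) = 2·(1 + 11 + 55 + 165)/2048 = 464/2048 = 29/128.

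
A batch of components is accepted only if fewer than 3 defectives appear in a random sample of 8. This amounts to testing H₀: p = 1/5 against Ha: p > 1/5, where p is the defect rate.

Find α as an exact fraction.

Under H₀, X ~ Binomial(8, 1/5); the Type I error rate is P(X ≥ 3).
α = 1 − P(X ≤ 2) = 1 − 311296/390625 = 79329/390625.

79329/390625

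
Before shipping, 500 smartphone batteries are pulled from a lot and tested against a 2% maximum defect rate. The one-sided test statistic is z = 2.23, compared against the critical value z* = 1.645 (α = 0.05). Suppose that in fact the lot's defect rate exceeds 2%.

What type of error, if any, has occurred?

The conventional null hypothesis is that the lot's defect rate is 2% (within specification).
Since z = 2.23 > z* = 1.645, H₀ is rejected.
H₀ is false (actually the lot's defect rate exceeds 2%).
The decision matches the true state — no error.

No error — this is a correct decision.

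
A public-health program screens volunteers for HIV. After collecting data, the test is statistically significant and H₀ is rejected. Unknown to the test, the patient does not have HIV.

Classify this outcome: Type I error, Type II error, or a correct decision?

The conventional null hypothesis here is that the patient does not have HIV.
H₀ was rejected, but H₀ is actually true.
Rejecting a true null hypothesis is a Type I error (false positive).

Type I error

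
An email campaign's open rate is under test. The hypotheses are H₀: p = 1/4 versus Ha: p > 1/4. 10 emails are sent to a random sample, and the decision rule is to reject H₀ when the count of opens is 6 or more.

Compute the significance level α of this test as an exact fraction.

10343/524288

Under H₀, K ~ Binomial(10, 1/4), and α = P(K ≥ 6).
Adding the binomial terms for j = 6 through 10 with p = 1/4 yields 10343/524288.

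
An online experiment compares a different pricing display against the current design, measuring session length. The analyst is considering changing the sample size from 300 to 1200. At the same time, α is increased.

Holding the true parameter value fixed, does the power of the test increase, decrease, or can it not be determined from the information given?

It increases.

A larger sample reduces the standard error, pulling the sampling distribution under Ha further from the non-rejection region. With a larger α the critical value moves toward the center, so more of the Ha sampling distribution lies in the rejection region. Both changes push β in the same direction.
Since power = 1 − β and β decreases, power increases.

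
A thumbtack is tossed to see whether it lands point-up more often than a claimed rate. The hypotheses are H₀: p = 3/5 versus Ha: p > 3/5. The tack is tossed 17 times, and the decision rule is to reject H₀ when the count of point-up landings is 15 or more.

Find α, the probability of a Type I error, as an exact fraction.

Under H₀, X ~ Binomial(17, 3/5), and α = P(X ≥ 15).
Adding the binomial terms for j = 15 through 17 with p = 3/5 yields 1879706817/152587890625.

1879706817/152587890625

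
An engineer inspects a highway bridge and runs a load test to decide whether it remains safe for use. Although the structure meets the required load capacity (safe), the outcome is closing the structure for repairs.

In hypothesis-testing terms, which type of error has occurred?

The null hypothesis here is that the structure meets the required load capacity (safe).
'Closing the structure for repairs' corresponds to rejecting H₀.
H₀ was rejected but H₀ is true — a Type I error (false positive).

Type I error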